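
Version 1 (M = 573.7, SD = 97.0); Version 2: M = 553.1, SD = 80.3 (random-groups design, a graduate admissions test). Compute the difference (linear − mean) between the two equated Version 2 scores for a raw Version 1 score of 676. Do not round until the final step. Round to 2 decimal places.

-17.61

Mean-equated: 676 + (553.1 − 573.7) = 655.40
Linear-equated: (80.3/97.0)(676 − 573.7) + 553.1 = 637.788
Difference = 637.788 − 655.40 = -17.61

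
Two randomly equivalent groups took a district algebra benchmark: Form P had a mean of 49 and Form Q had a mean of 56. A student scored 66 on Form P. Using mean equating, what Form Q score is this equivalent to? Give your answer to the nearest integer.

73

Mean equating: y = x + (M_Y − M_X) = 66 + (56 − 49) = 73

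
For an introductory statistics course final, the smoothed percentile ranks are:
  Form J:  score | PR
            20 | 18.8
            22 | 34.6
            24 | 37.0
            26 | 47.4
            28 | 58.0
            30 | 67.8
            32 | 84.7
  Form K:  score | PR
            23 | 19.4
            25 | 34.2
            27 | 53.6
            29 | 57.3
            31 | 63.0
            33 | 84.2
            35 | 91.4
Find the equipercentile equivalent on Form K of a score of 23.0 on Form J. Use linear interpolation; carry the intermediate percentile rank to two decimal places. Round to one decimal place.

25.2

PR of 23.0 on Form J: 34.6 + (23.0 − 22)/(24 − 22) × (37.0 − 34.6) = 35.80
On Form K, PR 35.80 falls between score 25 (PR 34.2) and 27 (PR 53.6).
Interpolate: 25 + (35.80 − 34.2)/(53.6 − 34.2) × (27 − 25) = 25.2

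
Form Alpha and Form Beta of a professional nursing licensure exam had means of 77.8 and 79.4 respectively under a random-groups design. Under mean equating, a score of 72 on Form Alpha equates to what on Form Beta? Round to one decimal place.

Mean equating: y = x + (M_Y − M_X) = 72 + (79.4 − 77.8) = 73.6

73.6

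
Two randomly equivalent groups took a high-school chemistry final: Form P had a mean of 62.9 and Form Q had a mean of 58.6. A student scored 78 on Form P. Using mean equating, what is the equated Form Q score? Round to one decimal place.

73.7

Mean equating: y = x + (M_Y − M_X) = 78 + (58.6 − 62.9) = 73.7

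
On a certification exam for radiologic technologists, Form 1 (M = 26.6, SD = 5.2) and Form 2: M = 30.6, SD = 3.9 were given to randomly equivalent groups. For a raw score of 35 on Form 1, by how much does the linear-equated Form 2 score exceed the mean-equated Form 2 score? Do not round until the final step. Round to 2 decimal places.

-2.10

Mean-equated: 35 + (30.6 − 26.6) = 39.00
Linear-equated: (3.9/5.2)(35 − 26.6) + 30.6 = 36.900
Difference = 36.900 − 39.00 = -2.10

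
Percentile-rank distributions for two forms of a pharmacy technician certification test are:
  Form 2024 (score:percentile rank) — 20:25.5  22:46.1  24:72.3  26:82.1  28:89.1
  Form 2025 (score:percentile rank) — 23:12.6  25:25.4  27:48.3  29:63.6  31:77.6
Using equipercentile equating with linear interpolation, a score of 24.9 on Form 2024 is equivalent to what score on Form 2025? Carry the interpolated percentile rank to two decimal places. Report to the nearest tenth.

PR of 24.9 on Form 2024: 72.3 + (24.9 − 24)/(26 − 24) × (82.1 − 72.3) = 76.71
On Form 2025, PR 76.71 falls between score 29 (PR 63.6) and 31 (PR 77.6).
Interpolate: 29 + (76.71 − 63.6)/(77.6 − 63.6) × (31 − 29) = 30.9

30.9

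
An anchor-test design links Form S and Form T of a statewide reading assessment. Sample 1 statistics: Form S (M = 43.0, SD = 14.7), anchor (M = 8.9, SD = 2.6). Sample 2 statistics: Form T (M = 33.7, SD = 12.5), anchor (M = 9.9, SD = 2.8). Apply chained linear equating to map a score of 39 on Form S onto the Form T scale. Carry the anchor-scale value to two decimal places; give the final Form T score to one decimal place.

Form S → anchor (Sample 1): v = (2.6/14.7)(39 − 43.0) + 8.9 = 8.19
anchor → Form T (Sample 2): y = (12.5/2.8)(8.19 − 9.9) + 33.7 = 26.1

26.1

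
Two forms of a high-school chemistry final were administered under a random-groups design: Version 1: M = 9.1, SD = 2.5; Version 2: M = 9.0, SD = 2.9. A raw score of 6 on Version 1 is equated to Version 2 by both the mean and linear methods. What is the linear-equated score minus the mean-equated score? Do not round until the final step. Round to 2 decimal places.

-0.50

Mean-equated: 6 + (9.0 − 9.1) = 5.90
Linear-equated: (2.9/2.5)(6 − 9.1) + 9.0 = 5.404
Difference = 5.404 − 5.90 = -0.50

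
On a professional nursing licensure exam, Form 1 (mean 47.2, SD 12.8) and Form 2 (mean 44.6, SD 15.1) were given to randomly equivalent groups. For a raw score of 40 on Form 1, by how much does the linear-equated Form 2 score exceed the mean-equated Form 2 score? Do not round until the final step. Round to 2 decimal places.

-1.29

Mean-equated: 40 + (44.6 − 47.2) = 37.40
Linear-equated: (15.1/12.8)(40 − 47.2) + 44.6 = 36.106
Difference = 36.106 − 37.40 = -1.29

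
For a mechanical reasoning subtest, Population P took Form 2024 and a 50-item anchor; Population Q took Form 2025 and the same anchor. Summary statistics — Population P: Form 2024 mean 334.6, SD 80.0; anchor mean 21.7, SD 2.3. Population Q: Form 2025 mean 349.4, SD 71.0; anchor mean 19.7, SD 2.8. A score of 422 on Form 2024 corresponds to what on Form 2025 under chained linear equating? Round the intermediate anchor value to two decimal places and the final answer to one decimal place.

463.8

Form 2024 → anchor (Population P): v = (2.3/80.0)(422 − 334.6) + 21.7 = 24.21
anchor → Form 2025 (Population Q): y = (71.0/2.8)(24.21 − 19.7) + 349.4 = 463.8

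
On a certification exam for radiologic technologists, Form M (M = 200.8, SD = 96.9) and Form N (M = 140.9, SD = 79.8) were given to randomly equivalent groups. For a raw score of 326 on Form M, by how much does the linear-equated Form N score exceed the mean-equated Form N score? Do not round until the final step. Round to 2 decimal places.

-22.09

Mean-equated: 326 + (140.9 − 200.8) = 266.10
Linear-equated: (79.8/96.9)(326 − 200.8) + 140.9 = 244.006
Difference = 244.006 − 266.10 = -22.09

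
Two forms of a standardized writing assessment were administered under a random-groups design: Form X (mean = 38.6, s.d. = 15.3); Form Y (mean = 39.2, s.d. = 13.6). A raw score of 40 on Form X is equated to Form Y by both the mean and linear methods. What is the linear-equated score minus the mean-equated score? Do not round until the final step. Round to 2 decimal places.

-0.16

Mean-equated: 40 + (39.2 − 38.6) = 40.60
Linear-equated: (13.6/15.3)(40 − 38.6) + 39.2 = 40.444
Difference = 40.444 − 40.60 = -0.16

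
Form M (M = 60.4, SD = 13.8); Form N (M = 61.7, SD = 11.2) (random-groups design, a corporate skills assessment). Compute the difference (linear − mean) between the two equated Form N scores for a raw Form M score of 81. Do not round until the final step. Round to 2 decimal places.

Mean-equated: 81 + (61.7 − 60.4) = 82.30
Linear-equated: (11.2/13.8)(81 − 60.4) + 61.7 = 78.419
Difference = 78.419 − 82.30 = -3.88

-3.88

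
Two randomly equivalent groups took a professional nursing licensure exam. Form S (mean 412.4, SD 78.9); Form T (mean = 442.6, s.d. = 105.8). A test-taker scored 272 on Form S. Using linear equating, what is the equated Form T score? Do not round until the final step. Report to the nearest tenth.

254.3

Linear equating: y = (SD_Y/SD_X)(x − M_X) + M_Y
y = (105.8/78.9)(272 − 412.4) + 442.6
y = 1.340938 × -140.4 + 442.6 = -188.2677 + 442.6 = 254.3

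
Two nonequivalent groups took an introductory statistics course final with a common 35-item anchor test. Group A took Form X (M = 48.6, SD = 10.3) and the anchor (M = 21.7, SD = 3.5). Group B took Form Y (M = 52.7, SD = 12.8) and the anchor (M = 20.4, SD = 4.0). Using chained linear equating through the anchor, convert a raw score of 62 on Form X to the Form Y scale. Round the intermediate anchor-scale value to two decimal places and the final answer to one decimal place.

71.4

Form X → anchor (Group A): v = (3.5/10.3)(62 − 48.6) + 21.7 = 26.25
anchor → Form Y (Group B): y = (12.8/4.0)(26.25 − 20.4) + 52.7 = 71.4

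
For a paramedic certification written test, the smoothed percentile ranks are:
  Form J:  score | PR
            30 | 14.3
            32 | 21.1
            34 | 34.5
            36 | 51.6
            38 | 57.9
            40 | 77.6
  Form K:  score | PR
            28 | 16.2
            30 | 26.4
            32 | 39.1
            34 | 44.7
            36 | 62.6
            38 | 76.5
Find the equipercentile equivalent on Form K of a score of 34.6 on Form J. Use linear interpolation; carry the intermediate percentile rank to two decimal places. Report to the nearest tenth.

32.2

PR of 34.6 on Form J: 34.5 + (34.6 − 34)/(36 − 34) × (51.6 − 34.5) = 39.63
On Form K, PR 39.63 falls between score 32 (PR 39.1) and 34 (PR 44.7).
Interpolate: 32 + (39.63 − 39.1)/(44.7 − 39.1) × (34 − 32) = 32.2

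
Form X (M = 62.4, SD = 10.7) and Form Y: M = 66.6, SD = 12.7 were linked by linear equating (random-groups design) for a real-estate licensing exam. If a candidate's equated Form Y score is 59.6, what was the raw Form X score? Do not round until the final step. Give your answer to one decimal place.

Invert y = (SD_Y/SD_X)(x − M_X) + M_Y:
x = (SD_X/SD_Y)(y − M_Y) + M_X = (10.7/12.7)(59.6 − 66.6) + 62.4
x = 0.842520 × -7.000 + 62.4 = 56.5

56.5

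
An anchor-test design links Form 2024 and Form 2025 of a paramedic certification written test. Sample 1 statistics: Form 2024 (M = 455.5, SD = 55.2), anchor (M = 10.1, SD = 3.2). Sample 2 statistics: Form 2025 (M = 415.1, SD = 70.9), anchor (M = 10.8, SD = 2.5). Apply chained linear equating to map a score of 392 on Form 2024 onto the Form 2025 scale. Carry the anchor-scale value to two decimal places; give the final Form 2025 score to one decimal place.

290.9

Form 2024 → anchor (Sample 1): v = (3.2/55.2)(392 − 455.5) + 10.1 = 6.42
anchor → Form 2025 (Sample 2): y = (70.9/2.5)(6.42 − 10.8) + 415.1 = 290.9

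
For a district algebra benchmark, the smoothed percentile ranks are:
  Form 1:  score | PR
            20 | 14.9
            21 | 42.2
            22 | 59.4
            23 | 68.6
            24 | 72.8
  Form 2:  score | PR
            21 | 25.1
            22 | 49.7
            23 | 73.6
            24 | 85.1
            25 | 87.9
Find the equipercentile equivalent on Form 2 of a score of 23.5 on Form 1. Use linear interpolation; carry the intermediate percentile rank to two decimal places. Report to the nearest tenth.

22.9

PR of 23.5 on Form 1: 68.6 + (23.5 − 23)/(24 − 23) × (72.8 − 68.6) = 70.70
On Form 2, PR 70.70 falls between score 22 (PR 49.7) and 23 (PR 73.6).
Interpolate: 22 + (70.70 − 49.7)/(73.6 − 49.7) × (23 − 22) = 22.9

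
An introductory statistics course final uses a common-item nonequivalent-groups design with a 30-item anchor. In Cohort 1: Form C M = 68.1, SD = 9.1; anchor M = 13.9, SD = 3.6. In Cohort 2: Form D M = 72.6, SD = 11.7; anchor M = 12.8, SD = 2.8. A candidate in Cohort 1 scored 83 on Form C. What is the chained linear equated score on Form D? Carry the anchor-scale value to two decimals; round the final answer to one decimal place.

101.8

Form C → anchor (Cohort 1): v = (3.6/9.1)(83 − 68.1) + 13.9 = 19.79
anchor → Form D (Cohort 2): y = (11.7/2.8)(19.79 − 12.8) + 72.6 = 101.8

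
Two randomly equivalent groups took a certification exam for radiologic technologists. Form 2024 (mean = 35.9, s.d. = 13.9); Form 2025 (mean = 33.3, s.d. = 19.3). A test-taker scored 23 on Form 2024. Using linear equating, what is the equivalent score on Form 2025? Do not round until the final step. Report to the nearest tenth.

Linear equating: y = (SD_Y/SD_X)(x − M_X) + M_Y
y = (19.3/13.9)(23 − 35.9) + 33.3
y = 1.388489 × -12.9 + 33.3 = -17.9115 + 33.3 = 15.4

15.4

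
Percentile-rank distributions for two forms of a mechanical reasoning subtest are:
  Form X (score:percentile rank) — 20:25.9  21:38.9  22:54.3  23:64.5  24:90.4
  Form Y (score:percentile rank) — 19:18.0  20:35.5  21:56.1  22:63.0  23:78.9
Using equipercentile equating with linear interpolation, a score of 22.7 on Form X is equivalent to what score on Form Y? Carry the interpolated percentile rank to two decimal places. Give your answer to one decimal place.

21.8

PR of 22.7 on Form X: 54.3 + (22.7 − 22)/(23 − 22) × (64.5 − 54.3) = 61.44
On Form Y, PR 61.44 falls between score 21 (PR 56.1) and 22 (PR 63.0).
Interpolate: 21 + (61.44 − 56.1)/(63.0 − 56.1) × (22 − 21) = 21.8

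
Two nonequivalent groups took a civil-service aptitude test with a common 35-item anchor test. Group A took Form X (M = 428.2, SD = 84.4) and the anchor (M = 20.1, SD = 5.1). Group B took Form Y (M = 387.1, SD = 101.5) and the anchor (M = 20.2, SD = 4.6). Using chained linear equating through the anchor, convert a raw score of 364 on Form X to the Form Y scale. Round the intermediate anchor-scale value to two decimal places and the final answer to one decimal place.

Form X → anchor (Group A): v = (5.1/84.4)(364 − 428.2) + 20.1 = 16.22
anchor → Form Y (Group B): y = (101.5/4.6)(16.22 − 20.2) + 387.1 = 299.3

299.3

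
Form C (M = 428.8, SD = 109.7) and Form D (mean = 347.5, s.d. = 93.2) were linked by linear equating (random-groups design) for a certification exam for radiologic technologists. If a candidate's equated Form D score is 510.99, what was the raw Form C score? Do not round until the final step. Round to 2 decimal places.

Invert y = (SD_Y/SD_X)(x − M_X) + M_Y:
x = (SD_X/SD_Y)(y − M_Y) + M_X = (109.7/93.2)(510.99 − 347.5) + 428.8
x = 1.177039 × 163.490 + 428.8 = 621.23

621.23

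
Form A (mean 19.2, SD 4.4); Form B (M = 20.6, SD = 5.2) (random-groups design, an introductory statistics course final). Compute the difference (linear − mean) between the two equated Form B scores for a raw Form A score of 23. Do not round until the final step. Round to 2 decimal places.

0.69

Mean-equated: 23 + (20.6 − 19.2) = 24.40
Linear-equated: (5.2/4.4)(23 − 19.2) + 20.6 = 25.091
Difference = 25.091 − 24.40 = 0.69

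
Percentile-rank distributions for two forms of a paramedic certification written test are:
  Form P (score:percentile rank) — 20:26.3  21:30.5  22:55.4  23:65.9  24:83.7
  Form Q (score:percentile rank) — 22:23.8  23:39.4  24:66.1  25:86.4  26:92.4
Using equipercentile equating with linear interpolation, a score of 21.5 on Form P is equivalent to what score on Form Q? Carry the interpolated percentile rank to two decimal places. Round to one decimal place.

23.1

PR of 21.5 on Form P: 30.5 + (21.5 − 21)/(22 − 21) × (55.4 − 30.5) = 42.95
On Form Q, PR 42.95 falls between score 23 (PR 39.4) and 24 (PR 66.1).
Interpolate: 23 + (42.95 − 39.4)/(66.1 − 39.4) × (24 − 23) = 23.1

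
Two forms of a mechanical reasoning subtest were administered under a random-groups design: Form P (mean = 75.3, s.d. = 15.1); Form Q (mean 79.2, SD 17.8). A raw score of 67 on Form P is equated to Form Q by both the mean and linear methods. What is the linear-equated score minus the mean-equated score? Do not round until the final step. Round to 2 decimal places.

Mean-equated: 67 + (79.2 − 75.3) = 70.90
Linear-equated: (17.8/15.1)(67 − 75.3) + 79.2 = 69.416
Difference = 69.416 − 70.90 = -1.48

-1.48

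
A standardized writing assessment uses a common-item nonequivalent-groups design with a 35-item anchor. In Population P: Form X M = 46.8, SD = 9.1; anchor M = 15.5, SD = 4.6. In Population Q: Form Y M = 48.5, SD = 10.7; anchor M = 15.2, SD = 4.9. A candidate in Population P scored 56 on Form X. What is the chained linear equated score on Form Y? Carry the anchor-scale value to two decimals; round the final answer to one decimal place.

59.3

Form X → anchor (Population P): v = (4.6/9.1)(56 − 46.8) + 15.5 = 20.15
anchor → Form Y (Population Q): y = (10.7/4.9)(20.15 − 15.2) + 48.5 = 59.3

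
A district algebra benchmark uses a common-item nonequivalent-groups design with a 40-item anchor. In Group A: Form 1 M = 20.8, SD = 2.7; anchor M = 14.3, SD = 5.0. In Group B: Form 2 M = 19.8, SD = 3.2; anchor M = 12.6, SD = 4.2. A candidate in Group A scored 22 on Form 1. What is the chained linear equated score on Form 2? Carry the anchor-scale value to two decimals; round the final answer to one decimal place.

22.8

Form 1 → anchor (Group A): v = (5.0/2.7)(22 − 20.8) + 14.3 = 16.52
anchor → Form 2 (Group B): y = (3.2/4.2)(16.52 − 12.6) + 19.8 = 22.8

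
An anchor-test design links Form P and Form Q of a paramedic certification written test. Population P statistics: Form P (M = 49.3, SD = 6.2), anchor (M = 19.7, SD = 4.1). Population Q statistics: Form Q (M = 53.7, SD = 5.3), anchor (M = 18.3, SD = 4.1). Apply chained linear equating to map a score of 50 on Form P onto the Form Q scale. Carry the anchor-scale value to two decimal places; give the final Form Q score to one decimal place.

56.1

Form P → anchor (Population P): v = (4.1/6.2)(50 − 49.3) + 19.7 = 20.16
anchor → Form Q (Population Q): y = (5.3/4.1)(20.16 − 18.3) + 53.7 = 56.1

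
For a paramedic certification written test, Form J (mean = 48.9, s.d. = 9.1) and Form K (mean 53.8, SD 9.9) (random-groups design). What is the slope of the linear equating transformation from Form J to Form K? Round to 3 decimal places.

A = SD_Y / SD_X = 9.9 / 9.1 = 1.088

1.088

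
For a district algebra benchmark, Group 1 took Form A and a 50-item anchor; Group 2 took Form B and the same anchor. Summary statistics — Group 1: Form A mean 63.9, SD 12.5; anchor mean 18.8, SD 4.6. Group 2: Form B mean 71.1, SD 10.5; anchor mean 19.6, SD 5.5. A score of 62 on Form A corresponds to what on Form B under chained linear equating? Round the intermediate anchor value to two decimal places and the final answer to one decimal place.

Form A → anchor (Group 1): v = (4.6/12.5)(62 − 63.9) + 18.8 = 18.10
anchor → Form B (Group 2): y = (10.5/5.5)(18.10 − 19.6) + 71.1 = 68.2

68.2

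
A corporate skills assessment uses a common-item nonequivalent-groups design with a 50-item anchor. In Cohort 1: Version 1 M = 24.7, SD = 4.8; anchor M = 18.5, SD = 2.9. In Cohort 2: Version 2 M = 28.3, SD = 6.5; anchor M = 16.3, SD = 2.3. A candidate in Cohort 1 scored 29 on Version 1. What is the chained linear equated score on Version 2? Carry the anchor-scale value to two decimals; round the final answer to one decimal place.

41.9

Version 1 → anchor (Cohort 1): v = (2.9/4.8)(29 − 24.7) + 18.5 = 21.10
anchor → Version 2 (Cohort 2): y = (6.5/2.3)(21.10 − 16.3) + 28.3 = 41.9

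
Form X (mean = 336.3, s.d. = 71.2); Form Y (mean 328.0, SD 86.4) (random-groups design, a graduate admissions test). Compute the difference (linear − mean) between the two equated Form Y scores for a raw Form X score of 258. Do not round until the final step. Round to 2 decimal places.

Mean-equated: 258 + (328.0 − 336.3) = 249.70
Linear-equated: (86.4/71.2)(258 − 336.3) + 328.0 = 232.984
Difference = 232.984 − 249.70 = -16.72

-16.72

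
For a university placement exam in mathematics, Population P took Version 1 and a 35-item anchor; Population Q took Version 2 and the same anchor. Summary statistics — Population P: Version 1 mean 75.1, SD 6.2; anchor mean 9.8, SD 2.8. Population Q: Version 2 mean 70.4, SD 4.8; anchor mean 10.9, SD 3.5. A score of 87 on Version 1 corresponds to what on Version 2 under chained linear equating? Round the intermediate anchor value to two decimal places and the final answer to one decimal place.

76.3

Version 1 → anchor (Population P): v = (2.8/6.2)(87 − 75.1) + 9.8 = 15.17
anchor → Version 2 (Population Q): y = (4.8/3.5)(15.17 − 10.9) + 70.4 = 76.3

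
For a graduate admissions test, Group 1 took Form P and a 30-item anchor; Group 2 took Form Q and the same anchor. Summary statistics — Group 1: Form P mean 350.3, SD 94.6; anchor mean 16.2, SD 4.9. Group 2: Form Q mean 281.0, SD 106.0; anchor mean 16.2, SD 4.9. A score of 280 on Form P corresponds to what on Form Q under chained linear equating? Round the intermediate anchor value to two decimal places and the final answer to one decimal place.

202.3

Form P → anchor (Group 1): v = (4.9/94.6)(280 − 350.3) + 16.2 = 12.56
anchor → Form Q (Group 2): y = (106.0/4.9)(12.56 − 16.2) + 281.0 = 202.3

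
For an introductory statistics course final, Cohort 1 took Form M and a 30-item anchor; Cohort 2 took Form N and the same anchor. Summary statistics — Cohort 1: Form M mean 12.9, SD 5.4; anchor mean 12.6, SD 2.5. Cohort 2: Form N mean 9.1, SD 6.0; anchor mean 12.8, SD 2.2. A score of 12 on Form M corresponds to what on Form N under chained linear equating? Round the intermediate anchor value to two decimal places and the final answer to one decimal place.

Form M → anchor (Cohort 1): v = (2.5/5.4)(12 − 12.9) + 12.6 = 12.18
anchor → Form N (Cohort 2): y = (6.0/2.2)(12.18 − 12.8) + 9.1 = 7.4

7.4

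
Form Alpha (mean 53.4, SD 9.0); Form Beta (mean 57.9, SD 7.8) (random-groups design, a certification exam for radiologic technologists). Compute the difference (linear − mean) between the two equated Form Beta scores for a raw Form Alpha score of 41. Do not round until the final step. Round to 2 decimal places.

Mean-equated: 41 + (57.9 − 53.4) = 45.50
Linear-equated: (7.8/9.0)(41 − 53.4) + 57.9 = 47.153
Difference = 47.153 − 45.50 = 1.65

1.65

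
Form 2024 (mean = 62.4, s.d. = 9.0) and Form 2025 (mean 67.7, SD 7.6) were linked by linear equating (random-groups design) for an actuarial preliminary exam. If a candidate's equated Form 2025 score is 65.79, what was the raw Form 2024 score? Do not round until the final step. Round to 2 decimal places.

Invert y = (SD_Y/SD_X)(x − M_X) + M_Y:
x = (SD_X/SD_Y)(y − M_Y) + M_X = (9.0/7.6)(65.79 − 67.7) + 62.4
x = 1.184211 × -1.910 + 62.4 = 60.14

60.14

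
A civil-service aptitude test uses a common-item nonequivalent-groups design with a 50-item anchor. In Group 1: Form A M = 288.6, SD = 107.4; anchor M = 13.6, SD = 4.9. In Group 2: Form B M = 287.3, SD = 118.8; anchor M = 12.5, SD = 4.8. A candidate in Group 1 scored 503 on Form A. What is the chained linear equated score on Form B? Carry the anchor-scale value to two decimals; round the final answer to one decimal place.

Form A → anchor (Group 1): v = (4.9/107.4)(503 − 288.6) + 13.6 = 23.38
anchor → Form B (Group 2): y = (118.8/4.8)(23.38 − 12.5) + 287.3 = 556.6

556.6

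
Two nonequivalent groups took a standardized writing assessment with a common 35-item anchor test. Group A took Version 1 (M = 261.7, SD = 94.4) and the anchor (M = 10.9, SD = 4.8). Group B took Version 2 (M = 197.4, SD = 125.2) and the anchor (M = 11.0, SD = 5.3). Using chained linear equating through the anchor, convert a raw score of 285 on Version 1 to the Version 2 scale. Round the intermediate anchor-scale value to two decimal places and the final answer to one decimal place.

222.9

Version 1 → anchor (Group A): v = (4.8/94.4)(285 − 261.7) + 10.9 = 12.08
anchor → Version 2 (Group B): y = (125.2/5.3)(12.08 − 11.0) + 197.4 = 222.9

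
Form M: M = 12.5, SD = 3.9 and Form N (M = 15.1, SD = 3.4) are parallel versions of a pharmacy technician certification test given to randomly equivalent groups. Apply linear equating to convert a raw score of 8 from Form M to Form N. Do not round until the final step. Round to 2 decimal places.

11.18

Linear equating: y = (SD_Y/SD_X)(x − M_X) + M_Y
y = (3.4/3.9)(8 − 12.5) + 15.1
y = 0.871795 × -4.5 + 15.1 = -3.9231 + 15.1 = 11.18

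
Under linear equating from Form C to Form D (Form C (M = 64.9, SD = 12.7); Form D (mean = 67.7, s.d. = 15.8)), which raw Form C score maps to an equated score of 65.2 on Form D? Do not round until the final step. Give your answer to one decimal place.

62.9

Invert y = (SD_Y/SD_X)(x − M_X) + M_Y:
x = (SD_X/SD_Y)(y − M_Y) + M_X = (12.7/15.8)(65.2 − 67.7) + 64.9
x = 0.803797 × -2.500 + 64.9 = 62.9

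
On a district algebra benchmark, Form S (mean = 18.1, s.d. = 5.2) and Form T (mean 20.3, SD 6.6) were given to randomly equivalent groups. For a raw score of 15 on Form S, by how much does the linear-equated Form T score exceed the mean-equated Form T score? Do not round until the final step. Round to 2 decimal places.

Mean-equated: 15 + (20.3 − 18.1) = 17.20
Linear-equated: (6.6/5.2)(15 − 18.1) + 20.3 = 16.365
Difference = 16.365 − 17.20 = -0.83

-0.83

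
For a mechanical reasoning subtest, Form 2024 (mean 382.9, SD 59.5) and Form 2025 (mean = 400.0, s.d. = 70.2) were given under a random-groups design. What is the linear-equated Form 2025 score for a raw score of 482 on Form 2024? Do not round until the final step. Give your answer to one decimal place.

Linear equating: y = (SD_Y/SD_X)(x − M_X) + M_Y
y = (70.2/59.5)(482 − 382.9) + 400.0
y = 1.179832 × 99.1 + 400.0 = 116.9213 + 400.0 = 516.9

516.9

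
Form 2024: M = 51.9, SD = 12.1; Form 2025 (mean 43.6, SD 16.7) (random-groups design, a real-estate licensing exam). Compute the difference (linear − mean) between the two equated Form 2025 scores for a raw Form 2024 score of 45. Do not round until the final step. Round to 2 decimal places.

-2.62

Mean-equated: 45 + (43.6 − 51.9) = 36.70
Linear-equated: (16.7/12.1)(45 − 51.9) + 43.6 = 34.077
Difference = 34.077 − 36.70 = -2.62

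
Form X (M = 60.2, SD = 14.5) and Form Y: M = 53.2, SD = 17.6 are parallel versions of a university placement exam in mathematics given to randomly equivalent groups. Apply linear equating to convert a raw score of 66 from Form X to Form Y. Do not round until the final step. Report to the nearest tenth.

Linear equating: y = (SD_Y/SD_X)(x − M_X) + M_Y
y = (17.6/14.5)(66 − 60.2) + 53.2
y = 1.213793 × 5.8 + 53.2 = 7.0400 + 53.2 = 60.2

60.2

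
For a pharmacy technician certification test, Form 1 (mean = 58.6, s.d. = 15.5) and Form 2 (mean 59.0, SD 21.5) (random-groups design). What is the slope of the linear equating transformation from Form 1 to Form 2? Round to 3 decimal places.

1.387

A = SD_Y / SD_X = 21.5 / 15.5 = 1.387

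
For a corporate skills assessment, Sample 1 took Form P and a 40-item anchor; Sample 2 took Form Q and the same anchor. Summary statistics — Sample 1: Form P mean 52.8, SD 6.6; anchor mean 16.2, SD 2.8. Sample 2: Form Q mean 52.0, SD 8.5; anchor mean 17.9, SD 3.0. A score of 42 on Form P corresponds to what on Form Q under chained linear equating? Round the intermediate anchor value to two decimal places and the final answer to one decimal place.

Form P → anchor (Sample 1): v = (2.8/6.6)(42 − 52.8) + 16.2 = 11.62
anchor → Form Q (Sample 2): y = (8.5/3.0)(11.62 − 17.9) + 52.0 = 34.2

34.2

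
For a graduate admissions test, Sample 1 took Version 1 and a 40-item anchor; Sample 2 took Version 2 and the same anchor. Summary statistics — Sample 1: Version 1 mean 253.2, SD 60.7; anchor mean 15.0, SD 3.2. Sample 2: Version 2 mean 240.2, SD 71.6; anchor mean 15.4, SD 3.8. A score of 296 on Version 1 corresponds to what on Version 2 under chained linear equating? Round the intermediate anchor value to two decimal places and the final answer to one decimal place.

275.2

Version 1 → anchor (Sample 1): v = (3.2/60.7)(296 − 253.2) + 15.0 = 17.26
anchor → Version 2 (Sample 2): y = (71.6/3.8)(17.26 − 15.4) + 240.2 = 275.2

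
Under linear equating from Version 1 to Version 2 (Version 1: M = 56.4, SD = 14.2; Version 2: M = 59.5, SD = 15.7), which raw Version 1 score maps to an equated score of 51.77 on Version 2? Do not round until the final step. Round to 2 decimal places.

Invert y = (SD_Y/SD_X)(x − M_X) + M_Y:
x = (SD_X/SD_Y)(y − M_Y) + M_X = (14.2/15.7)(51.77 − 59.5) + 56.4
x = 0.904459 × -7.730 + 56.4 = 49.41

49.41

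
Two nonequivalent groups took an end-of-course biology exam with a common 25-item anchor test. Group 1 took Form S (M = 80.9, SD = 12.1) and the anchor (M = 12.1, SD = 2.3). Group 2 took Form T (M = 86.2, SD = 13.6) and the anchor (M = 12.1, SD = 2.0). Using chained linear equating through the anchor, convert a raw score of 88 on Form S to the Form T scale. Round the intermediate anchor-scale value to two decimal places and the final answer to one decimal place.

95.4

Form S → anchor (Group 1): v = (2.3/12.1)(88 − 80.9) + 12.1 = 13.45
anchor → Form T (Group 2): y = (13.6/2.0)(13.45 − 12.1) + 86.2 = 95.4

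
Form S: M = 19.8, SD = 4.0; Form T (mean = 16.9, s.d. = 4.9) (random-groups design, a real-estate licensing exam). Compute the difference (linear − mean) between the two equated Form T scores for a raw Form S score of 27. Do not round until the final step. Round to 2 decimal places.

1.62

Mean-equated: 27 + (16.9 − 19.8) = 24.10
Linear-equated: (4.9/4.0)(27 − 19.8) + 16.9 = 25.720
Difference = 25.720 − 24.10 = 1.62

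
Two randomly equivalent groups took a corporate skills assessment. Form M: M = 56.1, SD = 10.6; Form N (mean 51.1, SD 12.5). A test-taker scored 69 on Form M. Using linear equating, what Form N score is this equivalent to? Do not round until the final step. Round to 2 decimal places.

Linear equating: y = (SD_Y/SD_X)(x − M_X) + M_Y
y = (12.5/10.6)(69 − 56.1) + 51.1
y = 1.179245 × 12.9 + 51.1 = 15.2123 + 51.1 = 66.31

66.31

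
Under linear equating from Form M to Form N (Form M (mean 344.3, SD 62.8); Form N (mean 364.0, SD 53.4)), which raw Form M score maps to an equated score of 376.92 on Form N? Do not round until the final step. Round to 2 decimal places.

359.49

Invert y = (SD_Y/SD_X)(x − M_X) + M_Y:
x = (SD_X/SD_Y)(y − M_Y) + M_X = (62.8/53.4)(376.92 − 364.0) + 344.3
x = 1.176030 × 12.920 + 344.3 = 359.49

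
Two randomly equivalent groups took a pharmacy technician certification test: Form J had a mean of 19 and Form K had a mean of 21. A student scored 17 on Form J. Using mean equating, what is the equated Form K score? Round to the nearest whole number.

Mean equating: y = x + (M_Y − M_X) = 17 + (21 − 19) = 19

19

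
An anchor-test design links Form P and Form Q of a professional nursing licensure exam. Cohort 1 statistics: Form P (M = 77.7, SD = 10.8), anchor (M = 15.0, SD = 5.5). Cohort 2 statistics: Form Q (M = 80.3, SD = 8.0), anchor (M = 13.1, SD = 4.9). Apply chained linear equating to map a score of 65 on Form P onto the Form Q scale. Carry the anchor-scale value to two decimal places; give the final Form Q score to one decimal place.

72.8

Form P → anchor (Cohort 1): v = (5.5/10.8)(65 − 77.7) + 15.0 = 8.53
anchor → Form Q (Cohort 2): y = (8.0/4.9)(8.53 − 13.1) + 80.3 = 72.8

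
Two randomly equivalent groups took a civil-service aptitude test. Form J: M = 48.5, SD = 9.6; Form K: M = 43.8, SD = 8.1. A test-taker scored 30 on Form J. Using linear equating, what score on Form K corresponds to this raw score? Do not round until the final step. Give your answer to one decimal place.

28.2

Linear equating: y = (SD_Y/SD_X)(x − M_X) + M_Y
y = (8.1/9.6)(30 − 48.5) + 43.8
y = 0.843750 × -18.5 + 43.8 = -15.6094 + 43.8 = 28.2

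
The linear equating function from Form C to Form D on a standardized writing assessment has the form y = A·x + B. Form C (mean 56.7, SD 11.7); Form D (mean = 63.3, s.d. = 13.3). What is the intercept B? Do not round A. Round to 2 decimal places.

-1.15

A = SD_Y / SD_X = 13.3 / 11.7 = 1.136752
B = M_Y − A·M_X = 63.3 − 1.136752 × 56.7 = -1.15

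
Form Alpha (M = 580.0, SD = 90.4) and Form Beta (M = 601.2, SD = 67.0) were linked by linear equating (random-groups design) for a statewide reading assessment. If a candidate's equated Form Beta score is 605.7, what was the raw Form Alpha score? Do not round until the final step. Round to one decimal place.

Invert y = (SD_Y/SD_X)(x − M_X) + M_Y:
x = (SD_X/SD_Y)(y − M_Y) + M_X = (90.4/67.0)(605.7 − 601.2) + 580.0
x = 1.349254 × 4.500 + 580.0 = 586.1

586.1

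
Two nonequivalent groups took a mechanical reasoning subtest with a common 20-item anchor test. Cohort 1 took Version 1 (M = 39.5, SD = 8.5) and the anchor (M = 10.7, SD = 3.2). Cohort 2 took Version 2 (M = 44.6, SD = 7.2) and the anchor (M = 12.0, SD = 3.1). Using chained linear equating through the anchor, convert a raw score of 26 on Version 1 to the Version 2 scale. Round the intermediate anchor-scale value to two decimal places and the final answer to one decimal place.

29.8

Version 1 → anchor (Cohort 1): v = (3.2/8.5)(26 − 39.5) + 10.7 = 5.62
anchor → Version 2 (Cohort 2): y = (7.2/3.1)(5.62 − 12.0) + 44.6 = 29.8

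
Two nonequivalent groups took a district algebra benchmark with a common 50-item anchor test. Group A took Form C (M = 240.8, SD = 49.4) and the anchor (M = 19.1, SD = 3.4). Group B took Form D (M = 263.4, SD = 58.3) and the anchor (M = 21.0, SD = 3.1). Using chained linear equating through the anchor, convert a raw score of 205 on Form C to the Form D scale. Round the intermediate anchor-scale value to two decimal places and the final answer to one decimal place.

Form C → anchor (Group A): v = (3.4/49.4)(205 − 240.8) + 19.1 = 16.64
anchor → Form D (Group B): y = (58.3/3.1)(16.64 − 21.0) + 263.4 = 181.4

181.4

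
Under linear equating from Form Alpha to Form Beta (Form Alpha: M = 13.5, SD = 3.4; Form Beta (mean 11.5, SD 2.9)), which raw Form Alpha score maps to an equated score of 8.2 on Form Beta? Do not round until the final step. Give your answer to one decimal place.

Invert y = (SD_Y/SD_X)(x − M_X) + M_Y:
x = (SD_X/SD_Y)(y − M_Y) + M_X = (3.4/2.9)(8.2 − 11.5) + 13.5
x = 1.172414 × -3.300 + 13.5 = 9.6

9.6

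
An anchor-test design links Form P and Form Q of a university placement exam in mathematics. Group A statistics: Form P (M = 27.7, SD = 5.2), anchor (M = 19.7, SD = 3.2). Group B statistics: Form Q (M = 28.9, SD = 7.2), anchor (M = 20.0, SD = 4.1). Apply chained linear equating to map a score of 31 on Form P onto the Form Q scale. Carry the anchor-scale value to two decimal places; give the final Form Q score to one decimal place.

31.9

Form P → anchor (Group A): v = (3.2/5.2)(31 − 27.7) + 19.7 = 21.73
anchor → Form Q (Group B): y = (7.2/4.1)(21.73 − 20.0) + 28.9 = 31.9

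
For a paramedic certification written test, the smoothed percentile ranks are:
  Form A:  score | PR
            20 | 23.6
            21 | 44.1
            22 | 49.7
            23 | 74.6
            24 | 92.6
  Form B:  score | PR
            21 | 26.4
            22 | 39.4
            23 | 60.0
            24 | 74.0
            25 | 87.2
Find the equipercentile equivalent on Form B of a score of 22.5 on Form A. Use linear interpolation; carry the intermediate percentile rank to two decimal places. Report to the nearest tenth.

PR of 22.5 on Form A: 49.7 + (22.5 − 22)/(23 − 22) × (74.6 − 49.7) = 62.15
On Form B, PR 62.15 falls between score 23 (PR 60.0) and 24 (PR 74.0).
Interpolate: 23 + (62.15 − 60.0)/(74.0 − 60.0) × (24 − 23) = 23.2

23.2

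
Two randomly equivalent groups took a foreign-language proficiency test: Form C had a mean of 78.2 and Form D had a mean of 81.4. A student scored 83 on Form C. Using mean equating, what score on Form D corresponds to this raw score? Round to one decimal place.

Mean equating: y = x + (M_Y − M_X) = 83 + (81.4 − 78.2) = 86.2

86.2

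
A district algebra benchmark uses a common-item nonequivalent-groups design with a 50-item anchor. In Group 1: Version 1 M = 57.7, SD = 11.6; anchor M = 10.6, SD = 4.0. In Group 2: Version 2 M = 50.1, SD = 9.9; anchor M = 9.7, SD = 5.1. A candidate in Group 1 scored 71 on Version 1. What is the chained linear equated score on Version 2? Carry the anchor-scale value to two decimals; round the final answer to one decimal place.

60.8

Version 1 → anchor (Group 1): v = (4.0/11.6)(71 − 57.7) + 10.6 = 15.19
anchor → Version 2 (Group 2): y = (9.9/5.1)(15.19 − 9.7) + 50.1 = 60.8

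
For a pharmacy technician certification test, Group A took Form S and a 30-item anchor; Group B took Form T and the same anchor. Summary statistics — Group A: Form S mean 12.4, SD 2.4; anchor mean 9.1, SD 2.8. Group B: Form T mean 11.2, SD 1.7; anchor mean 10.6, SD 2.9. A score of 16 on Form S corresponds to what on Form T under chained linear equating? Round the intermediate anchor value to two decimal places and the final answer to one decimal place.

12.8

Form S → anchor (Group A): v = (2.8/2.4)(16 − 12.4) + 9.1 = 13.30
anchor → Form T (Group B): y = (1.7/2.9)(13.30 − 10.6) + 11.2 = 12.8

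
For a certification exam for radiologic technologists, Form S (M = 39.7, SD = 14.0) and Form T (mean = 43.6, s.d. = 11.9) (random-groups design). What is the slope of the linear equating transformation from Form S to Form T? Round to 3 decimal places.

0.850

A = SD_Y / SD_X = 11.9 / 14.0 = 0.850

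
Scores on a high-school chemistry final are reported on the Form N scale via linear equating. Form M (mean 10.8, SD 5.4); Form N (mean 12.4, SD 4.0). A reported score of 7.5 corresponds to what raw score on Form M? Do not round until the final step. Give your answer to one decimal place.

Invert y = (SD_Y/SD_X)(x − M_X) + M_Y:
x = (SD_X/SD_Y)(y − M_Y) + M_X = (5.4/4.0)(7.5 − 12.4) + 10.8
x = 1.350000 × -4.900 + 10.8 = 4.2

4.2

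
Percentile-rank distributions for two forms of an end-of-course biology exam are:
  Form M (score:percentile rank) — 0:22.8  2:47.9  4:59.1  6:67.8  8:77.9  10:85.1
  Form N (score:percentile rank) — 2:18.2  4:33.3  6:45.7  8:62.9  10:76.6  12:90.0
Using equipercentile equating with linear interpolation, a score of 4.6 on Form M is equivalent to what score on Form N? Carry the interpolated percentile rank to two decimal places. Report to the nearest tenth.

7.9

PR of 4.6 on Form M: 59.1 + (4.6 − 4)/(6 − 4) × (67.8 − 59.1) = 61.71
On Form N, PR 61.71 falls between score 6 (PR 45.7) and 8 (PR 62.9).
Interpolate: 6 + (61.71 − 45.7)/(62.9 − 45.7) × (8 − 6) = 7.9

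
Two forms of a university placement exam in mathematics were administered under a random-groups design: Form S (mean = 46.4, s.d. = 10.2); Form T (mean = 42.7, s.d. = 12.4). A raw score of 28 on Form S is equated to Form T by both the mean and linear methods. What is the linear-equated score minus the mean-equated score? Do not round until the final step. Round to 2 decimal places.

-3.97

Mean-equated: 28 + (42.7 − 46.4) = 24.30
Linear-equated: (12.4/10.2)(28 − 46.4) + 42.7 = 20.331
Difference = 20.331 − 24.30 = -3.97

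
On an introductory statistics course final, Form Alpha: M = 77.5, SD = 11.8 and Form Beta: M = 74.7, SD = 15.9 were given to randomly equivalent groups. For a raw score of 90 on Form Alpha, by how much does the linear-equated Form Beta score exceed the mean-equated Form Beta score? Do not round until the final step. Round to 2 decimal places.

4.34

Mean-equated: 90 + (74.7 − 77.5) = 87.20
Linear-equated: (15.9/11.8)(90 − 77.5) + 74.7 = 91.543
Difference = 91.543 − 87.20 = 4.34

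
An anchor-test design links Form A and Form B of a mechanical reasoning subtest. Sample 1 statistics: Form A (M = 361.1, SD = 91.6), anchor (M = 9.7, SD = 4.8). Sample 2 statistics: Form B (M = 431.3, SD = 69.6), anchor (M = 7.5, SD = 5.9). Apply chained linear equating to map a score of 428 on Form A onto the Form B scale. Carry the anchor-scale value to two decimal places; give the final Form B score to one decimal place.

498.7

Form A → anchor (Sample 1): v = (4.8/91.6)(428 − 361.1) + 9.7 = 13.21
anchor → Form B (Sample 2): y = (69.6/5.9)(13.21 − 7.5) + 431.3 = 498.7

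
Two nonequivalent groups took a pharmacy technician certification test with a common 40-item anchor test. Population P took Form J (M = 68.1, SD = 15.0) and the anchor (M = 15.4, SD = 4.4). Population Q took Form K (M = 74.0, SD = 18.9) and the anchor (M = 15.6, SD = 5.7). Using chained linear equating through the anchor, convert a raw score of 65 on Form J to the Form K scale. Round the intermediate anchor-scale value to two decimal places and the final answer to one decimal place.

70.3

Form J → anchor (Population P): v = (4.4/15.0)(65 − 68.1) + 15.4 = 14.49
anchor → Form K (Population Q): y = (18.9/5.7)(14.49 − 15.6) + 74.0 = 70.3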